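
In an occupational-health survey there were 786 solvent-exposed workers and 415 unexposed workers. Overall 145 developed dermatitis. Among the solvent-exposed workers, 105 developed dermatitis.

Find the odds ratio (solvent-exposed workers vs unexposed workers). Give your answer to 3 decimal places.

solvent-exposed workers without the outcome: 786 − 105 = 681
unexposed workers with the outcome: 145 − 105 = 40
unexposed workers without the outcome: 415 − 40 = 375
OR = (105 × 375) / (681 × 40) = 39375/27240 ≈ 1.445

OR: 1.445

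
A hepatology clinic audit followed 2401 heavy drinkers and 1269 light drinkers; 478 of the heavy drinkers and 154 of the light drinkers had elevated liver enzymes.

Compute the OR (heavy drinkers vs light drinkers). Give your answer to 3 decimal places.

OR = (478 × 1115) / (1923 × 154) = 532970/296142 ≈ 1.800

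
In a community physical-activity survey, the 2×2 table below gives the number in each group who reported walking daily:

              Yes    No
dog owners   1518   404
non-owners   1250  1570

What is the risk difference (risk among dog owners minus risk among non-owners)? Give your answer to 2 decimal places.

risk, dog owners = 1518/1922 = 0.7898
risk, non-owners = 1250/2820 = 0.4433
risk difference = 0.7898 − 0.4433 = 0.35

RD ≈ 0.35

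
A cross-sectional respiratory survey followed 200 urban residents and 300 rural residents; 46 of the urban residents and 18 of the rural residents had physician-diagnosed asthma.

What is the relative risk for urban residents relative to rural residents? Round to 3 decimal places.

RR = 3.833

risk, urban residents = 46/200 = 0.2300
risk, rural residents = 18/300 = 0.0600
RR = 0.2300 / 0.0600 = 3.833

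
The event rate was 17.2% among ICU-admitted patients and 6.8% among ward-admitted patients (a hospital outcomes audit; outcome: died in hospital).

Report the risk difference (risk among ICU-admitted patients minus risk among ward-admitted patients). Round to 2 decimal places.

risk difference = 0.1720 − 0.0680 = 0.10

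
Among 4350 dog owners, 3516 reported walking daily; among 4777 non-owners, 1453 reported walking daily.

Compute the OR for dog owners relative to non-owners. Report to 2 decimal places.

OR = 9.64

odds, dog owners = 3516/834 = 4.2158
odds, non-owners = 1453/3324 = 0.4371
OR = 4.2158 / 0.4371 = 9.64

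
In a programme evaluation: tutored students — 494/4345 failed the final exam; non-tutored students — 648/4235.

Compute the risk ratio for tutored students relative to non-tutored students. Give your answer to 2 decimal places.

risk, tutored students = 494/4345 = 0.1137
risk, non-tutored students = 648/4235 = 0.1530
RR = 0.1137 / 0.1530 = 0.74

RR ≈ 0.74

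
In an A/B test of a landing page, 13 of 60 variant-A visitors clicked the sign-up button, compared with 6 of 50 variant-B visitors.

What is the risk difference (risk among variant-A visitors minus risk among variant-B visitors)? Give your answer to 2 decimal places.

0.10

risk, variant-A visitors = 13/60 = 0.2167
risk, variant-B visitors = 6/50 = 0.1200
risk difference = 0.2167 − 0.1200 = 0.10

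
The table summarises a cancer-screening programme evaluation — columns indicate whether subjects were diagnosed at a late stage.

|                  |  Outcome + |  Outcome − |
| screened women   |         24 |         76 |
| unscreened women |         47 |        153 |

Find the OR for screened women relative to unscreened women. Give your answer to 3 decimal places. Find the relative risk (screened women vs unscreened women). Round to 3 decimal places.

OR = 1.028; RR = 1.021

odds, screened women = 24/76 = 0.3158
odds, unscreened women = 47/153 = 0.3072
OR = 0.3158 / 0.3072 = 1.028
risk, screened women = 24/100 = 0.2400
risk, unscreened women = 47/200 = 0.2350
RR = 0.2400 / 0.2350 = 1.021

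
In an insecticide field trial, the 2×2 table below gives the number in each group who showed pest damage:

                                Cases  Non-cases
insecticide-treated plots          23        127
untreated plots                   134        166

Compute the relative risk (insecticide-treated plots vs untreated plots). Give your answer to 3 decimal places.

RR ≈ 0.343

risk, insecticide-treated plots = 23/150 = 0.1533
risk, untreated plots = 134/300 = 0.4467
RR = 0.1533 / 0.4467 = 0.343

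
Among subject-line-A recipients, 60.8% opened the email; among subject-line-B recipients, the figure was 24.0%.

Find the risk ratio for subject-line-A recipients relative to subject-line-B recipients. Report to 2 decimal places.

RR = 0.6080 / 0.2400 = 2.53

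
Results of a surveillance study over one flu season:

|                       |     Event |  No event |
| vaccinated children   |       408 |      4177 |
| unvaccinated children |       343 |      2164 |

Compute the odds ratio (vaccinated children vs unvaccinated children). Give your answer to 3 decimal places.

odds, vaccinated children = 408/4177 = 0.0977
odds, unvaccinated children = 343/2164 = 0.1585
OR = 0.0977 / 0.1585 = 0.616

0.616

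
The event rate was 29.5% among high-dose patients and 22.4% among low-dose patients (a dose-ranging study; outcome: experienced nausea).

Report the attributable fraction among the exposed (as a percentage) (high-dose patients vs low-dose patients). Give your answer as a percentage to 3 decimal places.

AR% = (0.2950 − 0.2240) / 0.2950 = 0.2407 → 24.068%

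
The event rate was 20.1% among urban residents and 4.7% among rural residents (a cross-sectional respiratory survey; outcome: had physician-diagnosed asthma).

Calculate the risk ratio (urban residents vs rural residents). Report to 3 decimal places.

RR = 0.20100 / 0.04700 = 4.277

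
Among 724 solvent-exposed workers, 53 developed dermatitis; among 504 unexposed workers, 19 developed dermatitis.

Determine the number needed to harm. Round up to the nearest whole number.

risk, solvent-exposed workers = 53/724 = 0.073204
risk, unexposed workers = 19/504 = 0.037698
absolute risk difference = 0.035506
1 / 0.035506 = 28.164 → round up → 29

29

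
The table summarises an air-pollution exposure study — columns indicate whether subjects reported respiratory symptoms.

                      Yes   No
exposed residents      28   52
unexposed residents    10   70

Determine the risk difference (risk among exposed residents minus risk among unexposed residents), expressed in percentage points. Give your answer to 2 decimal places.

risk, exposed residents = 28/80 = 0.3500
risk, unexposed residents = 10/80 = 0.1250
risk difference = 0.3500 − 0.1250 = 0.2250 → 22.50 percentage points

RD: 22.50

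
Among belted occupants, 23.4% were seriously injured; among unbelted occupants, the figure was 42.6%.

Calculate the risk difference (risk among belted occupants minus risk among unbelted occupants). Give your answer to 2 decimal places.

risk difference = 0.2340 − 0.4260 = -0.19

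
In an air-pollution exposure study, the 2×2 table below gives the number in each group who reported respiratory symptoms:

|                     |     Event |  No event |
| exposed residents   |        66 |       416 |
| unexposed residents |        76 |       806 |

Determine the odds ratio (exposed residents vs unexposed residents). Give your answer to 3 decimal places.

1.683

odds, exposed residents = 66/416 = 0.1587
odds, unexposed residents = 76/806 = 0.0943
OR = 0.1587 / 0.0943 = 1.683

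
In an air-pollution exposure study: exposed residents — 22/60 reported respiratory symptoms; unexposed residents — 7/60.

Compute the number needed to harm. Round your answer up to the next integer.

risk, exposed residents = 22/60 = 0.366667
risk, unexposed residents = 7/60 = 0.116667
absolute risk difference = 0.250000
1 / 0.250000 = 4.000 → round up → 4

4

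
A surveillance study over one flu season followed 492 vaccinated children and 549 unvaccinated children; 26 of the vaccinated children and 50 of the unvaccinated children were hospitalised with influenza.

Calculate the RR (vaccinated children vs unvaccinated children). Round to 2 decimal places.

risk, vaccinated children = 26/492 = 0.0528
risk, unvaccinated children = 50/549 = 0.0911
RR = 0.0528 / 0.0911 = 0.58

RR: 0.58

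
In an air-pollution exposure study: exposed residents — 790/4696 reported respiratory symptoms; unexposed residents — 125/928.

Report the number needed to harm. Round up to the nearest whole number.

NNH ≈ 30

risk, exposed residents = 790/4696 = 0.168228
risk, unexposed residents = 125/928 = 0.134698
absolute risk difference = 0.033530
1 / 0.033530 = 29.824 → round up → 30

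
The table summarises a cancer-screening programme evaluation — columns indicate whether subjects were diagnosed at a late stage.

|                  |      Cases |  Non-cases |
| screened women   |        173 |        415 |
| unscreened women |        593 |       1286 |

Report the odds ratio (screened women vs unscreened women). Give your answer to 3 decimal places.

OR = (173 × 1286) / (415 × 593) = 222478/246095 ≈ 0.904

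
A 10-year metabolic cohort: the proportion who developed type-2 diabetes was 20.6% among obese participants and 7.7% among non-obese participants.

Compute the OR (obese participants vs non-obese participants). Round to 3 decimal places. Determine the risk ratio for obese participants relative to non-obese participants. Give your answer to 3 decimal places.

odds, obese participants = 0.2060/0.7940 = 0.2594
odds, non-obese participants = 0.0770/0.9230 = 0.0834
OR = 0.2594 / 0.0834 = 3.110
RR = 0.2060 / 0.0770 = 2.675

OR = 3.110; RR = 2.675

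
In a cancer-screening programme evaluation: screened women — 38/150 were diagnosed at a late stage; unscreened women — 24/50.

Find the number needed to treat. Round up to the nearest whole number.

risk, screened women = 38/150 = 0.253333
risk, unscreened women = 24/50 = 0.480000
absolute risk difference = 0.226667
1 / 0.226667 = 4.412 → round up → 5

NNT ≈ 5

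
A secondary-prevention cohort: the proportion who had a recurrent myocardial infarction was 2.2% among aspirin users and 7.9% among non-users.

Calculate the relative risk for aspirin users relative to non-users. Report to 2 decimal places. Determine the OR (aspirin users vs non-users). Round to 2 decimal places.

RR = 0.28; OR = 0.26

RR = 0.02200 / 0.07900 = 0.28
odds, aspirin users = 0.02200/0.97800 = 0.02249
odds, non-users = 0.07900/0.92100 = 0.08578
OR = 0.02249 / 0.08578 = 0.26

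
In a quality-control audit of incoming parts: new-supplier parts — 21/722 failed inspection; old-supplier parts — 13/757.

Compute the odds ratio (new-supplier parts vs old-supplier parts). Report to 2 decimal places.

OR = (21 × 744) / (701 × 13) = 15624/9113 ≈ 1.71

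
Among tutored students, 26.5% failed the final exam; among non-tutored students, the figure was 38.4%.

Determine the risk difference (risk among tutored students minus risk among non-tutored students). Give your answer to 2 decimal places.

risk difference = 0.2650 − 0.3840 = -0.12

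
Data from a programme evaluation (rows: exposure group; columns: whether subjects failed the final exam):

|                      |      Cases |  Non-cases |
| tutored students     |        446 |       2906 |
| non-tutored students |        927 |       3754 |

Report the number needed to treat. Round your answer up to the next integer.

risk, tutored students = 446/3352 = 0.133055
risk, non-tutored students = 927/4681 = 0.198035
absolute risk difference = 0.064980
1 / 0.064980 = 15.389 → round up → 16

NNT ≈ 16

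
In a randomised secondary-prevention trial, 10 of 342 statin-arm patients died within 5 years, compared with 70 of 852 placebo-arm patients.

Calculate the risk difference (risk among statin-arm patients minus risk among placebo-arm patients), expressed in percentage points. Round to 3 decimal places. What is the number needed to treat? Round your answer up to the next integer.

RD = -5.292; NNT = 19

risk, statin-arm patients = 10/342 = 0.02924
risk, placebo-arm patients = 70/852 = 0.08216
risk difference = 0.02924 − 0.08216 = -0.05292 → -5.292 percentage points
absolute risk difference = 0.052920
1 / 0.052920 = 18.896 → round up → 19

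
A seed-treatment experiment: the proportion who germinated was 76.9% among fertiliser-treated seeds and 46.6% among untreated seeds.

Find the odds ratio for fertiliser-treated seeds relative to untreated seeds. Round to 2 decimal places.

odds, fertiliser-treated seeds = 0.7690/0.2310 = 3.3290
odds, untreated seeds = 0.4660/0.5340 = 0.8727
OR = 3.3290 / 0.8727 = 3.81

OR ≈ 3.81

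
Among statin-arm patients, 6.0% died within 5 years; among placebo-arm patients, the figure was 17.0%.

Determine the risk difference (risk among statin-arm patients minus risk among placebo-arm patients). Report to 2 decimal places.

risk difference = 0.0600 − 0.1700 = -0.11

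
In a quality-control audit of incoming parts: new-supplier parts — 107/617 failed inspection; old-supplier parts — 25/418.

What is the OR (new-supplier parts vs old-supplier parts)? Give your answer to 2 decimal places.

OR = (107 × 393) / (510 × 25) = 42051/12750 ≈ 3.30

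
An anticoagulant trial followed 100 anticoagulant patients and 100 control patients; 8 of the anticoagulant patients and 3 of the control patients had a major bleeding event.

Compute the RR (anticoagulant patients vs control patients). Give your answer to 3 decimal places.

RR = 2.667

risk, anticoagulant patients = 8/100 = 0.08000
risk, control patients = 3/100 = 0.03000
RR = 0.08000 / 0.03000 = 2.667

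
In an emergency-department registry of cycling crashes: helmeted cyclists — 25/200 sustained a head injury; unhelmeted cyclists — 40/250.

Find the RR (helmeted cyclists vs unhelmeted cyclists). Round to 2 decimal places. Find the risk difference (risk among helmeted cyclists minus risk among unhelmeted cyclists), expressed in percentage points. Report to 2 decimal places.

RR = 0.78; RD = -3.50

risk, helmeted cyclists = 25/200 = 0.1250
risk, unhelmeted cyclists = 40/250 = 0.1600
RR = 0.1250 / 0.1600 = 0.78
risk difference = 0.1250 − 0.1600 = -0.0350 → -3.50 percentage points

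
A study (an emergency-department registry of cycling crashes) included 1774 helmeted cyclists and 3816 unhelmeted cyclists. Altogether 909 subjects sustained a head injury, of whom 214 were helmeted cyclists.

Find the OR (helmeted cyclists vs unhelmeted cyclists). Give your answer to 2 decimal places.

OR: 0.62

helmeted cyclists without the outcome: 1774 − 214 = 1560
unhelmeted cyclists with the outcome: 909 − 214 = 695
unhelmeted cyclists without the outcome: 3816 − 695 = 3121
OR = (214 × 3121) / (1560 × 695) = 667894/1084200 ≈ 0.62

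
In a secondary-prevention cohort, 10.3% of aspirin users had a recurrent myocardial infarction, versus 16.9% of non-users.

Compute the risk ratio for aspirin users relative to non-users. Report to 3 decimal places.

RR = 0.1030 / 0.1690 = 0.609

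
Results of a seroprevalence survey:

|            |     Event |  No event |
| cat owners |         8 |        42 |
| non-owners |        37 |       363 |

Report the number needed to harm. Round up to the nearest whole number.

NNH ≈ 15

risk, cat owners = 8/50 = 0.160000
risk, non-owners = 37/400 = 0.092500
absolute risk difference = 0.067500
1 / 0.067500 = 14.815 → round up → 15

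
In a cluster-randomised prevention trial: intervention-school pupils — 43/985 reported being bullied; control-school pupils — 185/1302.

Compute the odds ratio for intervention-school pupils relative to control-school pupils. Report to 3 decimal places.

odds, intervention-school pupils = 43/942 = 0.04565
odds, control-school pupils = 185/1117 = 0.16562
OR = 0.04565 / 0.16562 = 0.276

0.276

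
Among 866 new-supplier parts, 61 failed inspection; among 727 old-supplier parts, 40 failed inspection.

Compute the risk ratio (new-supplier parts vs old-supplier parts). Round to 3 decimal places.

1.280

risk, new-supplier parts = 61/866 = 0.0704
risk, old-supplier parts = 40/727 = 0.0550
RR = 0.0704 / 0.0550 = 1.280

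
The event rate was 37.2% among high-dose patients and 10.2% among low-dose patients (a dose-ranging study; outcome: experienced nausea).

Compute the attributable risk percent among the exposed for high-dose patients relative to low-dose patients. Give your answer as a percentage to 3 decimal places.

AR% = (0.3720 − 0.1020) / 0.3720 = 0.7258 → 72.581%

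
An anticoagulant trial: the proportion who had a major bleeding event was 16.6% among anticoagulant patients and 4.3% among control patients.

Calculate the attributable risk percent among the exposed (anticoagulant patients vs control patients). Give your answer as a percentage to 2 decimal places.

AR% = (0.16600 − 0.04300) / 0.16600 = 0.7410 → 74.10%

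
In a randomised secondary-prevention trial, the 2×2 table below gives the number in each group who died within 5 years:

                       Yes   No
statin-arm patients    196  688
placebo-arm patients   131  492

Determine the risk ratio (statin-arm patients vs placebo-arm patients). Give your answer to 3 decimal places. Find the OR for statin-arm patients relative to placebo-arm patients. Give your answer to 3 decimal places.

RR = 1.054; OR = 1.070

risk, statin-arm patients = 196/884 = 0.2217
risk, placebo-arm patients = 131/623 = 0.2103
RR = 0.2217 / 0.2103 = 1.054
odds, statin-arm patients = 196/688 = 0.2849
odds, placebo-arm patients = 131/492 = 0.2663
OR = 0.2849 / 0.2663 = 1.070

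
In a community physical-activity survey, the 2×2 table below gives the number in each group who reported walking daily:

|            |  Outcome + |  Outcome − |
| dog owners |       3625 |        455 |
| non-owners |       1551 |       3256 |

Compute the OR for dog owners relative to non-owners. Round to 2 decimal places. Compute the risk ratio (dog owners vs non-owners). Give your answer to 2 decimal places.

OR = (3625 × 3256) / (455 × 1551) = 11803000/705705 ≈ 16.73
risk, dog owners = 3625/4080 = 0.8885
risk, non-owners = 1551/4807 = 0.3227
RR = 0.8885 / 0.3227 = 2.75

OR = 16.73; RR = 2.75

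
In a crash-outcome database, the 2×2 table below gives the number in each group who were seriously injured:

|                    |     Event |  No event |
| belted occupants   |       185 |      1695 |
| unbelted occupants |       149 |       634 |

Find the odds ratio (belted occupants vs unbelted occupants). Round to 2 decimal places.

OR = (185 × 634) / (1695 × 149) = 117290/252555 ≈ 0.46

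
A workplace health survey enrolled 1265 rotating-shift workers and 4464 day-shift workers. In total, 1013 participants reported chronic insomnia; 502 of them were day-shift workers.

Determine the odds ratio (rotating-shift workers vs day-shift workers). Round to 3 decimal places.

OR = 5.349

rotating-shift workers with the outcome: 1013 − 502 = 511
rotating-shift workers without the outcome: 1265 − 511 = 754
day-shift workers without the outcome: 4464 − 502 = 3962
OR = (511 × 3962) / (754 × 502) = 2024582/378508 ≈ 5.349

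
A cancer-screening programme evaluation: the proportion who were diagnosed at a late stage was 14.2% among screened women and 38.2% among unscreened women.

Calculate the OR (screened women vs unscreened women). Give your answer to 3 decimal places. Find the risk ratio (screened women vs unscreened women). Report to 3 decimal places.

odds, screened women = 0.1420/0.8580 = 0.1655
odds, unscreened women = 0.3820/0.6180 = 0.6181
OR = 0.1655 / 0.6181 = 0.268
RR = 0.1420 / 0.3820 = 0.372

OR = 0.268; RR = 0.372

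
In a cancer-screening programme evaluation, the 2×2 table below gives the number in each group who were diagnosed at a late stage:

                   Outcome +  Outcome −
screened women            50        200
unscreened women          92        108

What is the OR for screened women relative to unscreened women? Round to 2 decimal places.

odds, screened women = 50/200 = 0.2500
odds, unscreened women = 92/108 = 0.8519
OR = 0.2500 / 0.8519 = 0.29

0.29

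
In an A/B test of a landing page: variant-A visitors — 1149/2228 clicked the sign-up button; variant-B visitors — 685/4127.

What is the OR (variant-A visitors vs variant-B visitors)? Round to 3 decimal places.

odds, variant-A visitors = 1149/1079 = 1.0649
odds, variant-B visitors = 685/3442 = 0.1990
OR = 1.0649 / 0.1990 = 5.351

5.351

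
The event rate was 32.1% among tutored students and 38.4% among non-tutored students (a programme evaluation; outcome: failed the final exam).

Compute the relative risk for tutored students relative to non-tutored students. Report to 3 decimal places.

RR = 0.3210 / 0.3840 = 0.836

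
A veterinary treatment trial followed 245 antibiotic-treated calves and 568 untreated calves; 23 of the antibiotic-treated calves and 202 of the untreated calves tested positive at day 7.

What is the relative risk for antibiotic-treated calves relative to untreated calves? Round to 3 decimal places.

RR ≈ 0.264

risk, antibiotic-treated calves = 23/245 = 0.0939
risk, untreated calves = 202/568 = 0.3556
RR = 0.0939 / 0.3556 = 0.264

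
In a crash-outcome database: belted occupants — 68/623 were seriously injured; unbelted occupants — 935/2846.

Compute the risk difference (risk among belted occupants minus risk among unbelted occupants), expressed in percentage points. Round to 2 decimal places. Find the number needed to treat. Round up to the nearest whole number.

risk, belted occupants = 68/623 = 0.1091
risk, unbelted occupants = 935/2846 = 0.3285
risk difference = 0.1091 − 0.3285 = -0.2194 → -21.94 percentage points
absolute risk difference = 0.219382
1 / 0.219382 = 4.558 → round up → 5

RD = -21.94; NNT = 5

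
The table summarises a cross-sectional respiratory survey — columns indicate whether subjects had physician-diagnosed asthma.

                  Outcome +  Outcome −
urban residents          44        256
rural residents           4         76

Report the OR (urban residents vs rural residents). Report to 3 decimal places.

OR = (44 × 76) / (256 × 4) = 3344/1024 ≈ 3.266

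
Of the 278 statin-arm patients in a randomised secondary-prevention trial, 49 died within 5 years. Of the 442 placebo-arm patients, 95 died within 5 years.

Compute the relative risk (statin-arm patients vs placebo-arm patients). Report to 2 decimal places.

risk, statin-arm patients = 49/278 = 0.1763
risk, placebo-arm patients = 95/442 = 0.2149
RR = 0.1763 / 0.2149 = 0.82

0.82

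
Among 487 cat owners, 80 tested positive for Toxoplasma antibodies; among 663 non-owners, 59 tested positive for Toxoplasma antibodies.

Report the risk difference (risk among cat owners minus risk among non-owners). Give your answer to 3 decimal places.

risk, cat owners = 80/487 = 0.1643
risk, non-owners = 59/663 = 0.0890
risk difference = 0.1643 − 0.0890 = 0.075

RD: 0.075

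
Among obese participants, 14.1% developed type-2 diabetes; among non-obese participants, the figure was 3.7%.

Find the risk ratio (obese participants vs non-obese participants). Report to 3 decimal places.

RR = 0.14100 / 0.03700 = 3.811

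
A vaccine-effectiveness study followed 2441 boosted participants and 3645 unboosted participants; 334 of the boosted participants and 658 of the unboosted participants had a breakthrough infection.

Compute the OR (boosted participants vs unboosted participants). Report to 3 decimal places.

OR = (334 × 2987) / (2107 × 658) = 997658/1386406 ≈ 0.720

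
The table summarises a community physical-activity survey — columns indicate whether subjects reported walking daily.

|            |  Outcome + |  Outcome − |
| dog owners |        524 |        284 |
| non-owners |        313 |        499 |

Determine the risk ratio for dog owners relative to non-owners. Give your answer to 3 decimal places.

RR ≈ 1.682

risk, dog owners = 524/808 = 0.6485
risk, non-owners = 313/812 = 0.3855
RR = 0.6485 / 0.3855 = 1.682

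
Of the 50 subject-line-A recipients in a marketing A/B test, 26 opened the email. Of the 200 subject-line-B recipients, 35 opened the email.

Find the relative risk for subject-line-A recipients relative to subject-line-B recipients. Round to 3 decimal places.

2.971

risk, subject-line-A recipients = 26/50 = 0.5200
risk, subject-line-B recipients = 35/200 = 0.1750
RR = 0.5200 / 0.1750 = 2.971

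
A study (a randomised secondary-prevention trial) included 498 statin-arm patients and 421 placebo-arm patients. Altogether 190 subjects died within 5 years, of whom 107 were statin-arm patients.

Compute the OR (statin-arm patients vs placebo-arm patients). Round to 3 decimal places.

statin-arm patients without the outcome: 498 − 107 = 391
placebo-arm patients with the outcome: 190 − 107 = 83
placebo-arm patients without the outcome: 421 − 83 = 338
odds, statin-arm patients = 107/391 = 0.2737
odds, placebo-arm patients = 83/338 = 0.2456
OR = 0.2737 / 0.2456 = 1.114

OR: 1.114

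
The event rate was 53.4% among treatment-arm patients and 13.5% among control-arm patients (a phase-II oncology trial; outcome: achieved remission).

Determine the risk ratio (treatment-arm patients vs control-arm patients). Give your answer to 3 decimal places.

RR = 0.5340 / 0.1350 = 3.956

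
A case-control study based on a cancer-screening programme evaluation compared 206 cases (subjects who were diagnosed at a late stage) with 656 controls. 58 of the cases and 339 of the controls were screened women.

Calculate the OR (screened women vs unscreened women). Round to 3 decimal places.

odds, screened women = 58/339 = 0.1711
odds, unscreened women = 148/317 = 0.4669
OR = 0.1711 / 0.4669 = 0.366

0.366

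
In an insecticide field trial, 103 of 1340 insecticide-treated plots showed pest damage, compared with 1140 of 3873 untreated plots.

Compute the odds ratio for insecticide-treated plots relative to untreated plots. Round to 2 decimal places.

odds, insecticide-treated plots = 103/1237 = 0.0833
odds, untreated plots = 1140/2733 = 0.4171
OR = 0.0833 / 0.4171 = 0.20

OR ≈ 0.20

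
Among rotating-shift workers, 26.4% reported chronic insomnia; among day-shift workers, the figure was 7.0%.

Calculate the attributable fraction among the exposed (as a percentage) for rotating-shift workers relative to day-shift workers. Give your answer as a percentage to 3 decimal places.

AR% = (0.2640 − 0.0700) / 0.2640 = 0.7348 → 73.485%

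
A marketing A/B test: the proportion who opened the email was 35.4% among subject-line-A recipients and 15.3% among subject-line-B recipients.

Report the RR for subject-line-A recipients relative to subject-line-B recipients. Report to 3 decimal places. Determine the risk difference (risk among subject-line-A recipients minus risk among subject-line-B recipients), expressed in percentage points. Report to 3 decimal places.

RR = 0.3540 / 0.1530 = 2.314
risk difference = 0.3540 − 0.1530 = 0.2010 → 20.100 percentage points

RR = 2.314; RD = 20.100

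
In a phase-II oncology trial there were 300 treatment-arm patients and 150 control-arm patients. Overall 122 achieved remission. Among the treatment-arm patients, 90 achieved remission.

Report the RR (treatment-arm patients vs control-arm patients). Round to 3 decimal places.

treatment-arm patients without the outcome: 300 − 90 = 210
control-arm patients with the outcome: 122 − 90 = 32
control-arm patients without the outcome: 150 − 32 = 118
risk, treatment-arm patients = 90/300 = 0.3000
risk, control-arm patients = 32/150 = 0.2133
RR = 0.3000 / 0.2133 = 1.406

1.406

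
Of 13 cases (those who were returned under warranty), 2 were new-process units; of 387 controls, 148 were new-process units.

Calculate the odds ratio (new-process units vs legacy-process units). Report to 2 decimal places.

OR = (2 × 239) / (148 × 11) = 478/1628 ≈ 0.29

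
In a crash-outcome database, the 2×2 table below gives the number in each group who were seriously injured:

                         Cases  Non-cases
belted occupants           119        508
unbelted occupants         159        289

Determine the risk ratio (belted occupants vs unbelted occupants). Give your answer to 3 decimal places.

RR ≈ 0.535

risk, belted occupants = 119/627 = 0.1898
risk, unbelted occupants = 159/448 = 0.3549
RR = 0.1898 / 0.3549 = 0.535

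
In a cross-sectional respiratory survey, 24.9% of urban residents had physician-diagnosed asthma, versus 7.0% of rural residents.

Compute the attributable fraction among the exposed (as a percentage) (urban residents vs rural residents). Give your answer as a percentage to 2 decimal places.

AR% = (0.2490 − 0.0700) / 0.2490 = 0.7189 → 71.89%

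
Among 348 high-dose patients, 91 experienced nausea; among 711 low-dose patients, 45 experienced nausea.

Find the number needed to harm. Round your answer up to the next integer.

NNH: 6

risk, high-dose patients = 91/348 = 0.261494
risk, low-dose patients = 45/711 = 0.063291
absolute risk difference = 0.198203
1 / 0.198203 = 5.045 → round up → 6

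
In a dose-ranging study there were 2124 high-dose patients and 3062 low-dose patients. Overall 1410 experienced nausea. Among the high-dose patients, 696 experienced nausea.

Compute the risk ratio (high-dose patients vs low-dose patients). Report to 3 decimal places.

RR ≈ 1.405

high-dose patients without the outcome: 2124 − 696 = 1428
low-dose patients with the outcome: 1410 − 696 = 714
low-dose patients without the outcome: 3062 − 714 = 2348
risk, high-dose patients = 696/2124 = 0.3277
risk, low-dose patients = 714/3062 = 0.2332
RR = 0.3277 / 0.2332 = 1.405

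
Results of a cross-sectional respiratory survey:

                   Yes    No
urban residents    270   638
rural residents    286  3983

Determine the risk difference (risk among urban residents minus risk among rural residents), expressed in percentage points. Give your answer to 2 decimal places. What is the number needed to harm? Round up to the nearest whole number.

RD = 23.04; NNH = 5

risk, urban residents = 270/908 = 0.2974
risk, rural residents = 286/4269 = 0.0670
risk difference = 0.2974 − 0.0670 = 0.2304 → 23.04 percentage points
absolute risk difference = 0.230362
1 / 0.230362 = 4.341 → round up → 5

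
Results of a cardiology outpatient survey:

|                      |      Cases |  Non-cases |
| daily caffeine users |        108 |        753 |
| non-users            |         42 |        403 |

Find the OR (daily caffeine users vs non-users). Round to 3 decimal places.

OR = (108 × 403) / (753 × 42) = 43524/31626 ≈ 1.376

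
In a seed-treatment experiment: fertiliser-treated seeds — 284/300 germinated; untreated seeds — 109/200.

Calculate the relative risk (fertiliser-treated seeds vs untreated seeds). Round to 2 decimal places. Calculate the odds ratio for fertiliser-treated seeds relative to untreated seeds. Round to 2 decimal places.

risk, fertiliser-treated seeds = 284/300 = 0.9467
risk, untreated seeds = 109/200 = 0.5450
RR = 0.9467 / 0.5450 = 1.74
odds, fertiliser-treated seeds = 284/16 = 17.7500
odds, untreated seeds = 109/91 = 1.1978
OR = 17.7500 / 1.1978 = 14.82

RR = 1.74; OR = 14.82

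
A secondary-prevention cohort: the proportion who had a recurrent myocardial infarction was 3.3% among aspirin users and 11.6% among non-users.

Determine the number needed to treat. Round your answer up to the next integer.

NNT ≈ 13

absolute risk difference = 0.083000
1 / 0.083000 = 12.048 → round up → 13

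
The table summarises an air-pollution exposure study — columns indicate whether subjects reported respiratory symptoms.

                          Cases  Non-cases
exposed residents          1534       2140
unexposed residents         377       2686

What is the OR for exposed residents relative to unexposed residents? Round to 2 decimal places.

OR = (1534 × 2686) / (2140 × 377) = 4120324/806780 ≈ 5.11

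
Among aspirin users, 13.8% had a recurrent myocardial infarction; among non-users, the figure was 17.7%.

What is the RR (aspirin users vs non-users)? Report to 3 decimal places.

RR = 0.1380 / 0.1770 = 0.780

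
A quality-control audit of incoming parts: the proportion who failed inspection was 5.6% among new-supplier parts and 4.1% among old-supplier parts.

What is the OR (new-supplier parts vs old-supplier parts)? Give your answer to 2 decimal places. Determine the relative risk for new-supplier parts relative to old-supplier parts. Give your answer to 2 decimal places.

OR = 1.39; RR = 1.37

odds, new-supplier parts = 0.05600/0.94400 = 0.05932
odds, old-supplier parts = 0.04100/0.95900 = 0.04275
OR = 0.05932 / 0.04275 = 1.39
RR = 0.05600 / 0.04100 = 1.37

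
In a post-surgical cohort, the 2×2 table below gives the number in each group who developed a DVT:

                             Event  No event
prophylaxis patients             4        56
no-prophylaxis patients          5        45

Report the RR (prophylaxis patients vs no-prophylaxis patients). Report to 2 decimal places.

risk, prophylaxis patients = 4/60 = 0.0667
risk, no-prophylaxis patients = 5/50 = 0.1000
RR = 0.0667 / 0.1000 = 0.67

RR ≈ 0.67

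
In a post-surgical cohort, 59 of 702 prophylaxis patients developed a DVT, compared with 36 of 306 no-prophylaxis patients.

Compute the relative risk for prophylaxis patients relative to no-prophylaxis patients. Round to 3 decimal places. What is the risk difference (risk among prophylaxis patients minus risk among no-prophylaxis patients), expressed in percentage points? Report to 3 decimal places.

risk, prophylaxis patients = 59/702 = 0.0840
risk, no-prophylaxis patients = 36/306 = 0.1176
RR = 0.0840 / 0.1176 = 0.714
risk difference = 0.0840 − 0.1176 = -0.0336 → -3.360 percentage points

RR = 0.714; RD = -3.360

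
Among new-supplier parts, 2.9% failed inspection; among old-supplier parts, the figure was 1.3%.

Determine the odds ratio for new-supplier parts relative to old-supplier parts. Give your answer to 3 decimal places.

odds, new-supplier parts = 0.02900/0.97100 = 0.02987
odds, old-supplier parts = 0.01300/0.98700 = 0.01317
OR = 0.02987 / 0.01317 = 2.268

2.268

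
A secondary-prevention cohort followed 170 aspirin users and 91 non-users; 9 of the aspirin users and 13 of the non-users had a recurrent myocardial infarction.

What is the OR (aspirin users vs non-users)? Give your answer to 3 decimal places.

OR: 0.335

odds, aspirin users = 9/161 = 0.0559
odds, non-users = 13/78 = 0.1667
OR = 0.0559 / 0.1667 = 0.335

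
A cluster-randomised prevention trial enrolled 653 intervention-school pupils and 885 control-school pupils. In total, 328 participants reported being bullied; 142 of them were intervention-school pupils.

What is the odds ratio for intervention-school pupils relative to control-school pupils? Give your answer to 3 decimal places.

intervention-school pupils without the outcome: 653 − 142 = 511
control-school pupils with the outcome: 328 − 142 = 186
control-school pupils without the outcome: 885 − 186 = 699
OR = (142 × 699) / (511 × 186) = 99258/95046 ≈ 1.044

1.044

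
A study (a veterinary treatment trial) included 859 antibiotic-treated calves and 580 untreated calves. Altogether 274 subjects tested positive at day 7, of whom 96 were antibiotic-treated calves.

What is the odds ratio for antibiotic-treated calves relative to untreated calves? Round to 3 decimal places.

antibiotic-treated calves without the outcome: 859 − 96 = 763
untreated calves with the outcome: 274 − 96 = 178
untreated calves without the outcome: 580 − 178 = 402
OR = (96 × 402) / (763 × 178) = 38592/135814 ≈ 0.284

OR = 0.284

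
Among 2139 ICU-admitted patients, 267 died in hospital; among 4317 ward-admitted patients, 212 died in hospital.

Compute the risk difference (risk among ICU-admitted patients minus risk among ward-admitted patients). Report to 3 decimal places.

risk, ICU-admitted patients = 267/2139 = 0.12482
risk, ward-admitted patients = 212/4317 = 0.04911
risk difference = 0.12482 − 0.04911 = 0.076

0.076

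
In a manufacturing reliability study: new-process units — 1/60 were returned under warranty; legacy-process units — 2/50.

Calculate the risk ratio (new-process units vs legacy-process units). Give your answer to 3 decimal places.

0.417

risk, new-process units = 1/60 = 0.01667
risk, legacy-process units = 2/50 = 0.04000
RR = 0.01667 / 0.04000 = 0.417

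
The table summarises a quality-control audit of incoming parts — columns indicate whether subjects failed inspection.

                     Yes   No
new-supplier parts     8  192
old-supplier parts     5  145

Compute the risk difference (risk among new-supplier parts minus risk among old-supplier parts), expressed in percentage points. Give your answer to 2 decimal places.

risk, new-supplier parts = 8/200 = 0.04000
risk, old-supplier parts = 5/150 = 0.03333
risk difference = 0.04000 − 0.03333 = 0.00667 → 0.67 percentage points

RD ≈ 0.67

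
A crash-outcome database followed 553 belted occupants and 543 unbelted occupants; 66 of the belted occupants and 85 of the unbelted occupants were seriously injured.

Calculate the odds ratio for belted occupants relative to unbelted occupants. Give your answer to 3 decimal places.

OR = (66 × 458) / (487 × 85) = 30228/41395 ≈ 0.730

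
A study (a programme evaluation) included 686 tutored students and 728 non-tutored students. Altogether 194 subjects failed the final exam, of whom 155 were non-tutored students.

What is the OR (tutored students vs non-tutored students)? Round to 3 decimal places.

OR = 0.223

tutored students with the outcome: 194 − 155 = 39
tutored students without the outcome: 686 − 39 = 647
non-tutored students without the outcome: 728 − 155 = 573
OR = (39 × 573) / (647 × 155) = 22347/100285 ≈ 0.223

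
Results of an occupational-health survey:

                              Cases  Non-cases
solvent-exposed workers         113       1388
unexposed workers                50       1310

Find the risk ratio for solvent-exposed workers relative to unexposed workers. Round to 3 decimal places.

RR: 2.048

risk, solvent-exposed workers = 113/1501 = 0.07528
risk, unexposed workers = 50/1360 = 0.03676
RR = 0.07528 / 0.03676 = 2.048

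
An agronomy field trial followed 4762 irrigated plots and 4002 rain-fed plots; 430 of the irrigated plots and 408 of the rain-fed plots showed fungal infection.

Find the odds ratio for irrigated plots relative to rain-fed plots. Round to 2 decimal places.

odds, irrigated plots = 430/4332 = 0.0993
odds, rain-fed plots = 408/3594 = 0.1135
OR = 0.0993 / 0.1135 = 0.87

OR: 0.87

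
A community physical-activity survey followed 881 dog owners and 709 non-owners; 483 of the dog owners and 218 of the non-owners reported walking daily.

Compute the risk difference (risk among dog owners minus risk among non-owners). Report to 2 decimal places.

risk, dog owners = 483/881 = 0.5482
risk, non-owners = 218/709 = 0.3075
risk difference = 0.5482 − 0.3075 = 0.24

RD ≈ 0.24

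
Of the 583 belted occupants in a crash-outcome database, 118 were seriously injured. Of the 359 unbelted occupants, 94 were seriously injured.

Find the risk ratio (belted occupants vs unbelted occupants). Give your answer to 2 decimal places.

risk, belted occupants = 118/583 = 0.2024
risk, unbelted occupants = 94/359 = 0.2618
RR = 0.2024 / 0.2618 = 0.77

0.77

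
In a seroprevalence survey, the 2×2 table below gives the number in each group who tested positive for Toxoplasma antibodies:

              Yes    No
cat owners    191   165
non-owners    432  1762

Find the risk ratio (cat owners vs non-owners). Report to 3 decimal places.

risk, cat owners = 191/356 = 0.5365
risk, non-owners = 432/2194 = 0.1969
RR = 0.5365 / 0.1969 = 2.725

2.725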